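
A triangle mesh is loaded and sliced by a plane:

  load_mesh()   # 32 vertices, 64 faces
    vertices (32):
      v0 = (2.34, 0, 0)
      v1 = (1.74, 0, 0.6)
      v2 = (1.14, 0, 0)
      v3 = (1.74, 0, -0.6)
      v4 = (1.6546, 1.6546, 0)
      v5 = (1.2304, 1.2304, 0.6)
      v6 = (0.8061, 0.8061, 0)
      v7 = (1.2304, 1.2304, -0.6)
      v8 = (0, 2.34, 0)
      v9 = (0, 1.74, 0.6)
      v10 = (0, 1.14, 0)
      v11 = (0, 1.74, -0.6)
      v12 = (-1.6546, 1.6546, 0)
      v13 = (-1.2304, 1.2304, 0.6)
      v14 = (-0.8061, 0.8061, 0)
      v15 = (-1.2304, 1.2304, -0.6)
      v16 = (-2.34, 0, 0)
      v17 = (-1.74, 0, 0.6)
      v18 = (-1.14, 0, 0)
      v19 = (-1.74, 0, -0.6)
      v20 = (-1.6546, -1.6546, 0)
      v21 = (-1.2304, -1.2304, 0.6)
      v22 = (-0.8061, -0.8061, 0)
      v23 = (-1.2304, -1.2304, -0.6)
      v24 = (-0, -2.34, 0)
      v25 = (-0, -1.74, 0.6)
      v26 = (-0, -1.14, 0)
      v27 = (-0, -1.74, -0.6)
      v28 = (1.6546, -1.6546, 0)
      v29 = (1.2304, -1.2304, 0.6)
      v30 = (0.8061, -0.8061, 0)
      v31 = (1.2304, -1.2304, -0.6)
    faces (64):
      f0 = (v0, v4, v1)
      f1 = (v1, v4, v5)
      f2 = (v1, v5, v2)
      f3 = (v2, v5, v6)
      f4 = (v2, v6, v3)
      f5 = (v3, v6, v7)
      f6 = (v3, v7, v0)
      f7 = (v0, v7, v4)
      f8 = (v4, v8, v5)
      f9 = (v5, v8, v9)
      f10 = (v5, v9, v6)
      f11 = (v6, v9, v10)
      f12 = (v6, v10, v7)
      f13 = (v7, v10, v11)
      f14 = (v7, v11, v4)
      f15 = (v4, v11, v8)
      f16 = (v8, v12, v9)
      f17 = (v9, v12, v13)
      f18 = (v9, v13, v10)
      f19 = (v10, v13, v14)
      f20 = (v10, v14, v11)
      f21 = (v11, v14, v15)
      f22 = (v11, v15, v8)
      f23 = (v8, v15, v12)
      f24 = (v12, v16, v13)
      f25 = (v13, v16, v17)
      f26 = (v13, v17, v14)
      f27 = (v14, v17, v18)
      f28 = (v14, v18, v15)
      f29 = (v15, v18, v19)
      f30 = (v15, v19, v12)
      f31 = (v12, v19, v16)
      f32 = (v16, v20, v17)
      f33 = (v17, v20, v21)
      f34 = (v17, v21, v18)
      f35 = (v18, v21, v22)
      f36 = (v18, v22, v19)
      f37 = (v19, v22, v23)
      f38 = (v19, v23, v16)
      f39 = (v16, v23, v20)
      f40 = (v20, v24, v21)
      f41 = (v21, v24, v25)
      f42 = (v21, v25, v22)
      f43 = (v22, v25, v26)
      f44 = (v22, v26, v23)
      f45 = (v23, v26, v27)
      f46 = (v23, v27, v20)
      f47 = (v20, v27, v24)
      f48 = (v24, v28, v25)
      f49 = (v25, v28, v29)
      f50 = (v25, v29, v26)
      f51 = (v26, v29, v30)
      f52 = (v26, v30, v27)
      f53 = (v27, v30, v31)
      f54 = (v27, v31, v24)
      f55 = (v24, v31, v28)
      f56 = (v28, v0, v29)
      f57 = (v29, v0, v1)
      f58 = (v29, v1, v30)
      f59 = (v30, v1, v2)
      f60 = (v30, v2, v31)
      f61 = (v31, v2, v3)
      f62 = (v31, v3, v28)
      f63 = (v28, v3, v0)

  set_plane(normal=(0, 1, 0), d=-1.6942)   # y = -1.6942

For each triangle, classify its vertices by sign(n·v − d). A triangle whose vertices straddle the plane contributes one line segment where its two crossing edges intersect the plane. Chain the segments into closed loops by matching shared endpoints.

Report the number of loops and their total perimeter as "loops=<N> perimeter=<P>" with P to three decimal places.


loops=1 perimeter=6.750

Straddling triangles (14 of 64):
  (v20,v24,v21) [+-+] → (-1.559, -1.6942, 0)–(-0.716107, -1.6942, 0.349207)  len=0.9124
  (v21,v24,v25) [+--] → (-0.716107, -1.6942, 0.349207)–(-0.110581, -1.6942, 0.6)  len=0.6554
  (v21,v25,v22) [+-+] → (-0.110581, -1.6942, 0.6)–(-0.0395325, -1.6942, 0.570575)  len=0.0769
  (v22,v25,v26) [+-+] → (-0.0395325, -1.6942, 0.570575)–(0, -1.6942, 0.5542)  len=0.0428
  (v23,v26,v27) [++-] → (0, -1.6942, -0.5542)–(-0.110581, -1.6942, -0.6)  len=0.1197
  (v23,v27,v20) [+-+] → (-0.110581, -1.6942, -0.6)–(-0.887362, -1.6942, -0.27822)  len=0.8408
  (v20,v27,v24) [+--] → (-0.887362, -1.6942, -0.27822)–(-1.559, -1.6942, 0)  len=0.7270
  (v24,v28,v25) [-+-] → (1.559, -1.6942, 0)–(0.887362, -1.6942, 0.27822)  len=0.7270
  (v25,v28,v29) [-++] → (0.887362, -1.6942, 0.27822)–(0.110581, -1.6942, 0.6)  len=0.8408
  (v25,v29,v26) [-++] → (0.110581, -1.6942, 0.6)–(0, -1.6942, 0.5542)  len=0.1197
  (v26,v30,v27) [++-] → (0.0395325, -1.6942, -0.570575)–(0, -1.6942, -0.5542)  len=0.0428
  (v27,v30,v31) [-++] → (0.0395325, -1.6942, -0.570575)–(0.110581, -1.6942, -0.6)  len=0.0769
  (v27,v31,v24) [-+-] → (0.110581, -1.6942, -0.6)–(0.716107, -1.6942, -0.349207)  len=0.6554
  (v24,v31,v28) [-++] → (0.716107, -1.6942, -0.349207)–(1.559, -1.6942, 0)  len=0.9124

Chained into 1 loop(s):
  loop 1: 14 segments, perimeter = 6.7499
Total perimeter = 6.750


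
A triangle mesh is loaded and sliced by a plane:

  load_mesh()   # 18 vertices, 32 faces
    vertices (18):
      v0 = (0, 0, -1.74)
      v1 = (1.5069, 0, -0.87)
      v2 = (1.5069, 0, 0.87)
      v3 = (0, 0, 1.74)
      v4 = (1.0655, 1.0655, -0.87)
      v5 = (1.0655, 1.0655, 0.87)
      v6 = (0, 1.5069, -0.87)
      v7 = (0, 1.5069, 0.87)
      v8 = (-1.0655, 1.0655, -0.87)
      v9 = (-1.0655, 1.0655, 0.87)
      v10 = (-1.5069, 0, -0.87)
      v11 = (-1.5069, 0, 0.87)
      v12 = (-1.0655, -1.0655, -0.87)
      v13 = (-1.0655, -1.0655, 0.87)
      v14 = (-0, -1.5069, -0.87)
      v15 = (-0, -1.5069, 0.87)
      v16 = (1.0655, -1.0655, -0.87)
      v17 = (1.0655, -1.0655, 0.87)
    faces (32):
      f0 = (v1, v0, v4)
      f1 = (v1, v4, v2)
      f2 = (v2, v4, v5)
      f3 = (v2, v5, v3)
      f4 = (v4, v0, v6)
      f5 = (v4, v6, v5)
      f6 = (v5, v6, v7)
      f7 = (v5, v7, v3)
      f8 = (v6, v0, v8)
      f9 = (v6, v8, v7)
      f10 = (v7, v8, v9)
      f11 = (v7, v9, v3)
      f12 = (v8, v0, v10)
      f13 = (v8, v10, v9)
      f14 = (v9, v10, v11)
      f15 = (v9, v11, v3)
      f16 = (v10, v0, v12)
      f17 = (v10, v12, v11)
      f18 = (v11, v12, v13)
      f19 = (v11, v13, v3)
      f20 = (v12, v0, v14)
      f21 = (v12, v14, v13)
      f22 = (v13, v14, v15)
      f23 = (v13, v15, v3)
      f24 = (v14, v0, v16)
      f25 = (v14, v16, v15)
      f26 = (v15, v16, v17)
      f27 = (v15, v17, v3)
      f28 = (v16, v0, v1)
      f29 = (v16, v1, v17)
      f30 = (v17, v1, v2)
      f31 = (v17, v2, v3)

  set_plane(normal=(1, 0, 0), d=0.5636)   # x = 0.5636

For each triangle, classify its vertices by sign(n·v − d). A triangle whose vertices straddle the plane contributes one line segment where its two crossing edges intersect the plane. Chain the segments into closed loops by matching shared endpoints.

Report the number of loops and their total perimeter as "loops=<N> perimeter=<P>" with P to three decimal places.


Straddling triangles (12 of 32):
  (v1,v0,v4) [+-+] → (0.5636, 0, -1.41461)–(0.5636, 0.5636, -1.27981)  len=0.5795
  (v2,v5,v3) [++-] → (0.5636, 0.5636, 1.27981)–(0.5636, 0, 1.41461)  len=0.5795
  (v4,v0,v6) [+--] → (0.5636, 0.5636, -1.27981)–(0.5636, 1.27342, -0.87)  len=0.8196
  (v4,v6,v5) [+-+] → (0.5636, 1.27342, -0.87)–(0.5636, 1.27342, 0.0503792)  len=0.9204
  (v5,v6,v7) [+--] → (0.5636, 1.27342, 0.0503792)–(0.5636, 1.27342, 0.87)  len=0.8196
  (v5,v7,v3) [+--] → (0.5636, 1.27342, 0.87)–(0.5636, 0.5636, 1.27981)  len=0.8196
  (v14,v0,v16) [--+] → (0.5636, -0.5636, -1.27981)–(0.5636, -1.27342, -0.87)  len=0.8196
  (v14,v16,v15) [-+-] → (0.5636, -1.27342, -0.87)–(0.5636, -1.27342, -0.0503792)  len=0.8196
  (v15,v16,v17) [-++] → (0.5636, -1.27342, -0.0503792)–(0.5636, -1.27342, 0.87)  len=0.9204
  (v15,v17,v3) [-+-] → (0.5636, -1.27342, 0.87)–(0.5636, -0.5636, 1.27981)  len=0.8196
  (v16,v0,v1) [+-+] → (0.5636, -0.5636, -1.27981)–(0.5636, 0, -1.41461)  len=0.5795
  (v17,v2,v3) [++-] → (0.5636, 0, 1.41461)–(0.5636, -0.5636, 1.27981)  len=0.5795

Chained into 1 loop(s):
  loop 1: 12 segments, perimeter = 9.0765
Total perimeter = 9.076

loops=1 perimeter=9.076


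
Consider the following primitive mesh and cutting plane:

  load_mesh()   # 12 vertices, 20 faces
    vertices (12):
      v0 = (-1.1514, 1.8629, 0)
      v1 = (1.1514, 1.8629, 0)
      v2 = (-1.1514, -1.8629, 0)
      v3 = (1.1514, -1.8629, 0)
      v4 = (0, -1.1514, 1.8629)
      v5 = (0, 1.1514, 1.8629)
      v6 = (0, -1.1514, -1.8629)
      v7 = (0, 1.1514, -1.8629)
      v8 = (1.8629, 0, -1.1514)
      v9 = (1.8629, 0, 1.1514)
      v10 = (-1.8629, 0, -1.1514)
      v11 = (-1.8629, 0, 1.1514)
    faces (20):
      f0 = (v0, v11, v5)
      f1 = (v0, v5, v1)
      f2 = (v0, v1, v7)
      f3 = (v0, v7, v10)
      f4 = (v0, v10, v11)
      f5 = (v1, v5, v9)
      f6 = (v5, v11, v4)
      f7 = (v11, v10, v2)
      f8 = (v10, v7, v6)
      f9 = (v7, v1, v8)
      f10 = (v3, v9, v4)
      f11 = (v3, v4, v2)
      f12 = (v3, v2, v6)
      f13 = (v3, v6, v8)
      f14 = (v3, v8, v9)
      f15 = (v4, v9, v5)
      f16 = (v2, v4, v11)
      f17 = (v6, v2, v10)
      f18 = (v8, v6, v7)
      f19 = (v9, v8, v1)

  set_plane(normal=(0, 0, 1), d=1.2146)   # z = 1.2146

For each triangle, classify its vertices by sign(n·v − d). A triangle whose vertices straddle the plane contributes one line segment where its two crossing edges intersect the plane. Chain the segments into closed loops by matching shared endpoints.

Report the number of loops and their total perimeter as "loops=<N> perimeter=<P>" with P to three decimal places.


Straddling triangles (8 of 20):
  (v0,v11,v5) [--+] → (-1.69743, 0.102275, 1.2146)–(-0.400694, 1.39901, 1.2146)  len=1.8339
  (v0,v5,v1) [-+-] → (-0.400694, 1.39901, 1.2146)–(0.400694, 1.39901, 1.2146)  len=0.8014
  (v1,v5,v9) [-+-] → (0.400694, 1.39901, 1.2146)–(1.69743, 0.102275, 1.2146)  len=1.8339
  (v5,v11,v4) [+-+] → (-1.69743, 0.102275, 1.2146)–(-1.69743, -0.102275, 1.2146)  len=0.2045
  (v3,v9,v4) [--+] → (1.69743, -0.102275, 1.2146)–(0.400694, -1.39901, 1.2146)  len=1.8339
  (v3,v4,v2) [-+-] → (0.400694, -1.39901, 1.2146)–(-0.400694, -1.39901, 1.2146)  len=0.8014
  (v4,v9,v5) [+-+] → (1.69743, -0.102275, 1.2146)–(1.69743, 0.102275, 1.2146)  len=0.2045
  (v2,v4,v11) [-+-] → (-0.400694, -1.39901, 1.2146)–(-1.69743, -0.102275, 1.2146)  len=1.8339

Chained into 1 loop(s):
  loop 1: 8 segments, perimeter = 9.3473
Total perimeter = 9.347

loops=1 perimeter=9.347


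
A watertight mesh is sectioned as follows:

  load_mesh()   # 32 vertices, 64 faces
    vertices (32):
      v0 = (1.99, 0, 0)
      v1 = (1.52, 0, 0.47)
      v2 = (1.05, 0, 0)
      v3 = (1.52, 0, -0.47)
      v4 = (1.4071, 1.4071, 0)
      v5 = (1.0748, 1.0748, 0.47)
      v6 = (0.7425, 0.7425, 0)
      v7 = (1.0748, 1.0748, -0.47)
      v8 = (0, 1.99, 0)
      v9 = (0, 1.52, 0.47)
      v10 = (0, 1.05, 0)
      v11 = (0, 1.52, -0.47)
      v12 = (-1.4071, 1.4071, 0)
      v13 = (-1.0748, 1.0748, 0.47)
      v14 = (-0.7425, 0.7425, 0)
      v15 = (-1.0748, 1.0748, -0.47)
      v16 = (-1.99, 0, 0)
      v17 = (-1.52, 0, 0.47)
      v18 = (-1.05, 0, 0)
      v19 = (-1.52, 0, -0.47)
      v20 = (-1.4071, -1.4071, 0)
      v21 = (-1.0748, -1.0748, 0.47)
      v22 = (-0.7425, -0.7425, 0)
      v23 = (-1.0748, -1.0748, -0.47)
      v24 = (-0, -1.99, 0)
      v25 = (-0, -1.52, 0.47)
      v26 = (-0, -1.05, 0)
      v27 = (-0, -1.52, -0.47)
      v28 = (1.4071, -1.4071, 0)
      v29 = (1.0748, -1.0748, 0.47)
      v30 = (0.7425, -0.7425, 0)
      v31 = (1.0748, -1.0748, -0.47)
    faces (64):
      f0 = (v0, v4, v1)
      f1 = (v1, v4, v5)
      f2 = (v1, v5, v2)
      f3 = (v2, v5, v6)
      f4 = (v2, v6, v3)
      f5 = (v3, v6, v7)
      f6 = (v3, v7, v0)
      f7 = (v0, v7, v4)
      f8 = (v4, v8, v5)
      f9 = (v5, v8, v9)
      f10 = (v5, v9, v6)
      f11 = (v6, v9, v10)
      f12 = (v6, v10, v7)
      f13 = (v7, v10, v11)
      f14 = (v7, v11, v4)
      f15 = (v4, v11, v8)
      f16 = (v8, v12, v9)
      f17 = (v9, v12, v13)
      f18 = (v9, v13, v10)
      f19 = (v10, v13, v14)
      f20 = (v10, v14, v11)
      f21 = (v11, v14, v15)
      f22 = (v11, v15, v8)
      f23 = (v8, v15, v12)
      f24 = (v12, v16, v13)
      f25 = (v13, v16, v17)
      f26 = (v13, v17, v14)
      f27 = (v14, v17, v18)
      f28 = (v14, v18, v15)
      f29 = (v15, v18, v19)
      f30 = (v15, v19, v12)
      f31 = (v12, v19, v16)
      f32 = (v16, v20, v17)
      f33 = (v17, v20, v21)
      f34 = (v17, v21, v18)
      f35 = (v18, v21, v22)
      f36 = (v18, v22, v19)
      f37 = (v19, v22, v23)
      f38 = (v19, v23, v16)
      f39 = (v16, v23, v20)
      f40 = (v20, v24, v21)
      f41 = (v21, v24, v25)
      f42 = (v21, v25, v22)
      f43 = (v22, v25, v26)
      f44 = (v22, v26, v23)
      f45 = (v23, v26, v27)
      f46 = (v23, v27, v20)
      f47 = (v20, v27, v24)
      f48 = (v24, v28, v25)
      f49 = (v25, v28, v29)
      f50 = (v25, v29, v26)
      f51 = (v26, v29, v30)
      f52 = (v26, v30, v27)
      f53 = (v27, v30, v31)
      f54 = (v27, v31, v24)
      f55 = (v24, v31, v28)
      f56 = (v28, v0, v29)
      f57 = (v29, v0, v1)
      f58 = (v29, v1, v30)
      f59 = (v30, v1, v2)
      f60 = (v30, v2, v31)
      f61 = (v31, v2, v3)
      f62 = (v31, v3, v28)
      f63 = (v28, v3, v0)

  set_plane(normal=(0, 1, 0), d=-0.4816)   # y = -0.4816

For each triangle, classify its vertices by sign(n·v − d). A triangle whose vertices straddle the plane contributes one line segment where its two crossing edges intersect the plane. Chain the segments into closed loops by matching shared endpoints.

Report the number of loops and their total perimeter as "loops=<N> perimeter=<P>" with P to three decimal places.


Straddling triangles (16 of 64):
  (v16,v20,v17) [+-+] → (-1.79049, -0.4816, 0)–(-1.48136, -0.4816, 0.309136)  len=0.4372
  (v17,v20,v21) [+--] → (-1.48136, -0.4816, 0.309136)–(-1.32051, -0.4816, 0.47)  len=0.2275
  (v17,v21,v18) [+-+] → (-1.32051, -0.4816, 0.47)–(-1.06111, -0.4816, 0.210599)  len=0.3668
  (v18,v21,v22) [+--] → (-1.06111, -0.4816, 0.210599)–(-0.850549, -0.4816, 0)  len=0.2978
  (v18,v22,v19) [+-+] → (-0.850549, -0.4816, 0)–(-1.0157, -0.4816, -0.165149)  len=0.2336
  (v19,v22,v23) [+--] → (-1.0157, -0.4816, -0.165149)–(-1.32051, -0.4816, -0.47)  len=0.4311
  (v19,v23,v16) [+-+] → (-1.32051, -0.4816, -0.47)–(-1.57991, -0.4816, -0.210599)  len=0.3668
  (v16,v23,v20) [+--] → (-1.57991, -0.4816, -0.210599)–(-1.79049, -0.4816, 0)  len=0.2978
  (v28,v0,v29) [-+-] → (1.79049, -0.4816, 0)–(1.57991, -0.4816, 0.210599)  len=0.2978
  (v29,v0,v1) [-++] → (1.57991, -0.4816, 0.210599)–(1.32051, -0.4816, 0.47)  len=0.3668
  (v29,v1,v30) [-+-] → (1.32051, -0.4816, 0.47)–(1.0157, -0.4816, 0.165149)  len=0.4311
  (v30,v1,v2) [-++] → (1.0157, -0.4816, 0.165149)–(0.850549, -0.4816, 0)  len=0.2336
  (v30,v2,v31) [-+-] → (0.850549, -0.4816, 0)–(1.06111, -0.4816, -0.210599)  len=0.2978
  (v31,v2,v3) [-++] → (1.06111, -0.4816, -0.210599)–(1.32051, -0.4816, -0.47)  len=0.3668
  (v31,v3,v28) [-+-] → (1.32051, -0.4816, -0.47)–(1.48136, -0.4816, -0.309136)  len=0.2275
  (v28,v3,v0) [-++] → (1.48136, -0.4816, -0.309136)–(1.79049, -0.4816, 0)  len=0.4372

Chained into 2 loop(s):
  loop 1: 8 segments, perimeter = 2.6586
  loop 2: 8 segments, perimeter = 2.6586
Total perimeter = 5.317

loops=2 perimeter=5.317


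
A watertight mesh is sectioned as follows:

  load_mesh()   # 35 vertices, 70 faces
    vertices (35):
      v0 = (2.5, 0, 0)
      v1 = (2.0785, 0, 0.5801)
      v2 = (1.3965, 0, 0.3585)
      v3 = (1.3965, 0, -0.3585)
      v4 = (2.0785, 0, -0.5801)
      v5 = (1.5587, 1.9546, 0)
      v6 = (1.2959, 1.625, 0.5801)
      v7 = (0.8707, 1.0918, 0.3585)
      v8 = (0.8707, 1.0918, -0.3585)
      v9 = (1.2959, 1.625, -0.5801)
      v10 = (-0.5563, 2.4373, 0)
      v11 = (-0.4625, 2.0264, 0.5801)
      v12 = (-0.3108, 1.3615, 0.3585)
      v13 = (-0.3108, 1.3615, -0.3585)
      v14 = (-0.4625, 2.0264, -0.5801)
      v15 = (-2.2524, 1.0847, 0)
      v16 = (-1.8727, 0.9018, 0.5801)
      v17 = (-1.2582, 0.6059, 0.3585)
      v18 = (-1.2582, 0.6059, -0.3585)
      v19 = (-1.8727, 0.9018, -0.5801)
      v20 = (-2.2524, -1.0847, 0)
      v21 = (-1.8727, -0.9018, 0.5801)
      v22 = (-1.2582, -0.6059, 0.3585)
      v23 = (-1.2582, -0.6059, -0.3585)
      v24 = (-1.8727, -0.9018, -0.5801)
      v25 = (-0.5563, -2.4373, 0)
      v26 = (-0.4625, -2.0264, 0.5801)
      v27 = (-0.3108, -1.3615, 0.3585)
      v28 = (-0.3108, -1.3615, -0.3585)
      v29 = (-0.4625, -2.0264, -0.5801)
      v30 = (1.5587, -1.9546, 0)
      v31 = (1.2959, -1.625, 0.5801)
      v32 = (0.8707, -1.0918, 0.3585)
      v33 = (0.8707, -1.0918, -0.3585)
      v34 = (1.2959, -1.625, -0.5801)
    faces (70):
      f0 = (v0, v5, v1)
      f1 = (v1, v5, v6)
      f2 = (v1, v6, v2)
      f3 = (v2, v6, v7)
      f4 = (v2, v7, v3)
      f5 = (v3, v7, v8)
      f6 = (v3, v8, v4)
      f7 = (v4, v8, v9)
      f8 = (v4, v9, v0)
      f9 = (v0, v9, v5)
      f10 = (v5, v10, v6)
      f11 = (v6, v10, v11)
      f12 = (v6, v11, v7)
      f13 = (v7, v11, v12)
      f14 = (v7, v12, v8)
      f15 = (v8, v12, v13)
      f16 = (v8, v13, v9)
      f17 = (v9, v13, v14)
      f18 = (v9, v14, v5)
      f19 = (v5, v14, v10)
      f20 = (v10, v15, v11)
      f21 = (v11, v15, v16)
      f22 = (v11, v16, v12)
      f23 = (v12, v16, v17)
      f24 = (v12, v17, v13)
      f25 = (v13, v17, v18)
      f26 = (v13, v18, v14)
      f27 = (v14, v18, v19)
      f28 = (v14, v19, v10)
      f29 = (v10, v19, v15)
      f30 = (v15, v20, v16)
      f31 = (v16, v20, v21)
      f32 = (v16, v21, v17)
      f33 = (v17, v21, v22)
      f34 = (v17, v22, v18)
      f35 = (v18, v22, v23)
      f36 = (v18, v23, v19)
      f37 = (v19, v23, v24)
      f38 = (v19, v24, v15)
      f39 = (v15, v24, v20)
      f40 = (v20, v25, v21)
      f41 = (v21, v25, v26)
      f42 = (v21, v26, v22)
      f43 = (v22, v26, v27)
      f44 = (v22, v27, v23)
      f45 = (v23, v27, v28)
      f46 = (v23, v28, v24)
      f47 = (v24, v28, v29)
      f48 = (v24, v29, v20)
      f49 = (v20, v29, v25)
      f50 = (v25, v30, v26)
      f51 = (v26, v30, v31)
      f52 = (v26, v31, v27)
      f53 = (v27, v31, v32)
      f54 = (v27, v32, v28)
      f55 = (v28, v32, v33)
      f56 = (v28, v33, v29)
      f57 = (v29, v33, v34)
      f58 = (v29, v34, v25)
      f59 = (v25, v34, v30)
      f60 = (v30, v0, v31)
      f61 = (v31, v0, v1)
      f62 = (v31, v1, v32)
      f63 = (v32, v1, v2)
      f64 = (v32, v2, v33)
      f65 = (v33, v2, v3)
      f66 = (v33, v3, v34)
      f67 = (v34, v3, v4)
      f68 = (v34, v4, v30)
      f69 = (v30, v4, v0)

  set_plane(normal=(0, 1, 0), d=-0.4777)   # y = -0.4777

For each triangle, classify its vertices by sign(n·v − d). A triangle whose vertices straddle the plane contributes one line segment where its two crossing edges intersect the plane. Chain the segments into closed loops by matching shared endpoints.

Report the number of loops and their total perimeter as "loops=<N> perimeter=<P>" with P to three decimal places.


loops=2 perimeter=6.995

Straddling triangles (20 of 70):
  (v15,v20,v16) [+-+] → (-2.2524, -0.4777, 0)–(-2.13638, -0.4777, 0.177257)  len=0.2119
  (v16,v20,v21) [+--] → (-2.13638, -0.4777, 0.177257)–(-1.8727, -0.4777, 0.5801)  len=0.4815
  (v16,v21,v17) [+-+] → (-1.8727, -0.4777, 0.5801)–(-1.69985, -0.4777, 0.517766)  len=0.1837
  (v17,v21,v22) [+--] → (-1.69985, -0.4777, 0.517766)–(-1.2582, -0.4777, 0.3585)  len=0.4695
  (v17,v22,v18) [+-+] → (-1.2582, -0.4777, 0.3585)–(-1.2582, -0.4777, 0.282646)  len=0.0759
  (v18,v22,v23) [+--] → (-1.2582, -0.4777, 0.282646)–(-1.2582, -0.4777, -0.3585)  len=0.6411
  (v18,v23,v19) [+-+] → (-1.2582, -0.4777, -0.3585)–(-1.31045, -0.4777, -0.377343)  len=0.0555
  (v19,v23,v24) [+--] → (-1.31045, -0.4777, -0.377343)–(-1.8727, -0.4777, -0.5801)  len=0.5977
  (v19,v24,v15) [+-+] → (-1.8727, -0.4777, -0.5801)–(-1.95376, -0.4777, -0.456254)  len=0.1480
  (v15,v24,v20) [+--] → (-1.95376, -0.4777, -0.456254)–(-2.2524, -0.4777, 0)  len=0.5453
  (v30,v0,v31) [-+-] → (2.26995, -0.4777, 0)–(2.14603, -0.4777, 0.170532)  len=0.2108
  (v31,v0,v1) [-++] → (2.14603, -0.4777, 0.170532)–(1.84844, -0.4777, 0.5801)  len=0.5063
  (v31,v1,v32) [-+-] → (1.84844, -0.4777, 0.5801)–(1.55005, -0.4777, 0.483142)  len=0.3138
  (v32,v1,v2) [-++] → (1.55005, -0.4777, 0.483142)–(1.16644, -0.4777, 0.3585)  len=0.4033
  (v32,v2,v33) [-+-] → (1.16644, -0.4777, 0.3585)–(1.16644, -0.4777, 0.0447879)  len=0.3137
  (v33,v2,v3) [-++] → (1.16644, -0.4777, 0.0447879)–(1.16644, -0.4777, -0.3585)  len=0.4033
  (v33,v3,v34) [-+-] → (1.16644, -0.4777, -0.3585)–(1.36693, -0.4777, -0.423644)  len=0.2108
  (v34,v3,v4) [-++] → (1.36693, -0.4777, -0.423644)–(1.84844, -0.4777, -0.5801)  len=0.5063
  (v34,v4,v30) [-+-] → (1.84844, -0.4777, -0.5801)–(1.95146, -0.4777, -0.438325)  len=0.1753
  (v30,v4,v0) [-++] → (1.95146, -0.4777, -0.438325)–(2.26995, -0.4777, 0)  len=0.5418

Chained into 2 loop(s):
  loop 1: 10 segments, perimeter = 3.4101
  loop 2: 10 segments, perimeter = 3.5853
Total perimeter = 6.995


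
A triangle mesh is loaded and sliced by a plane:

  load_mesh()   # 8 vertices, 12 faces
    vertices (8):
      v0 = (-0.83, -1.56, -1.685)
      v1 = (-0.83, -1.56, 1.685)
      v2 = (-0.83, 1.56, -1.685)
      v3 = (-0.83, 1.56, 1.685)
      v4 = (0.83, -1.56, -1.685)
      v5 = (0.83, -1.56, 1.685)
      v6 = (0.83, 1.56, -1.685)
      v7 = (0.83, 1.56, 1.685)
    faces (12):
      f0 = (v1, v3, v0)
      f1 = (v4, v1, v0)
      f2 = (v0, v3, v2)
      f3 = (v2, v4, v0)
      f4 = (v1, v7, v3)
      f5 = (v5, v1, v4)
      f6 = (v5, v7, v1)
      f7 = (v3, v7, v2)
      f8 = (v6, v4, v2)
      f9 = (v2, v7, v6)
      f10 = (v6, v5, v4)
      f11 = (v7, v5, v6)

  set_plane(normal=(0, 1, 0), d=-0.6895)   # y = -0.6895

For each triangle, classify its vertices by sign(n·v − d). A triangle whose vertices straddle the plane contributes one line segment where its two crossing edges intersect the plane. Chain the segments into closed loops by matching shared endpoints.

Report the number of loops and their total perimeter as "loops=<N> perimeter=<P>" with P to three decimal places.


loops=1 perimeter=10.060

Straddling triangles (8 of 12):
  (v1,v3,v0) [-+-] → (-0.83, -0.6895, 1.685)–(-0.83, -0.6895, -0.744748)  len=2.4297
  (v0,v3,v2) [-++] → (-0.83, -0.6895, -0.744748)–(-0.83, -0.6895, -1.685)  len=0.9403
  (v2,v4,v0) [+--] → (0.366849, -0.6895, -1.685)–(-0.83, -0.6895, -1.685)  len=1.1968
  (v1,v7,v3) [-++] → (-0.366849, -0.6895, 1.685)–(-0.83, -0.6895, 1.685)  len=0.4632
  (v5,v7,v1) [-+-] → (0.83, -0.6895, 1.685)–(-0.366849, -0.6895, 1.685)  len=1.1968
  (v6,v4,v2) [+-+] → (0.83, -0.6895, -1.685)–(0.366849, -0.6895, -1.685)  len=0.4632
  (v6,v5,v4) [+--] → (0.83, -0.6895, 0.744748)–(0.83, -0.6895, -1.685)  len=2.4297
  (v7,v5,v6) [+-+] → (0.83, -0.6895, 1.685)–(0.83, -0.6895, 0.744748)  len=0.9403

Chained into 1 loop(s):
  loop 1: 8 segments, perimeter = 10.0600
Total perimeter = 10.060


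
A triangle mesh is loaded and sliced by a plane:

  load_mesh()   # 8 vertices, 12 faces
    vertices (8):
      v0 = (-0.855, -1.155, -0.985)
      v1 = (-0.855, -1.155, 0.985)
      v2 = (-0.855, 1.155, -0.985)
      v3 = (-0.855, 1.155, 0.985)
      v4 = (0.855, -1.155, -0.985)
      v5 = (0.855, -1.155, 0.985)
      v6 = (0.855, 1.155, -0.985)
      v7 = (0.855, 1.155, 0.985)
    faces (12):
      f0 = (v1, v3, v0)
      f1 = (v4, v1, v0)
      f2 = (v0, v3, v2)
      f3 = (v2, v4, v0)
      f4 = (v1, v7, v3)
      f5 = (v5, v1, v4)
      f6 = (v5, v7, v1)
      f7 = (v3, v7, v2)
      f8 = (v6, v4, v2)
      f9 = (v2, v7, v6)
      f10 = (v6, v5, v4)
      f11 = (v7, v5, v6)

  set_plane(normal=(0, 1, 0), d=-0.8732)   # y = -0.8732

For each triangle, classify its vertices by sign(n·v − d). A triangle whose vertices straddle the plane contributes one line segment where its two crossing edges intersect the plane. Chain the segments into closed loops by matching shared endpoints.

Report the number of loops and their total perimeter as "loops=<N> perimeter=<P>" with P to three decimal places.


loops=1 perimeter=7.360

Straddling triangles (8 of 12):
  (v1,v3,v0) [-+-] → (-0.855, -0.8732, 0.985)–(-0.855, -0.8732, -0.744677)  len=1.7297
  (v0,v3,v2) [-++] → (-0.855, -0.8732, -0.744677)–(-0.855, -0.8732, -0.985)  len=0.2403
  (v2,v4,v0) [+--] → (0.646395, -0.8732, -0.985)–(-0.855, -0.8732, -0.985)  len=1.5014
  (v1,v7,v3) [-++] → (-0.646395, -0.8732, 0.985)–(-0.855, -0.8732, 0.985)  len=0.2086
  (v5,v7,v1) [-+-] → (0.855, -0.8732, 0.985)–(-0.646395, -0.8732, 0.985)  len=1.5014
  (v6,v4,v2) [+-+] → (0.855, -0.8732, -0.985)–(0.646395, -0.8732, -0.985)  len=0.2086
  (v6,v5,v4) [+--] → (0.855, -0.8732, 0.744677)–(0.855, -0.8732, -0.985)  len=1.7297
  (v7,v5,v6) [+-+] → (0.855, -0.8732, 0.985)–(0.855, -0.8732, 0.744677)  len=0.2403

Chained into 1 loop(s):
  loop 1: 8 segments, perimeter = 7.3600
Total perimeter = 7.360


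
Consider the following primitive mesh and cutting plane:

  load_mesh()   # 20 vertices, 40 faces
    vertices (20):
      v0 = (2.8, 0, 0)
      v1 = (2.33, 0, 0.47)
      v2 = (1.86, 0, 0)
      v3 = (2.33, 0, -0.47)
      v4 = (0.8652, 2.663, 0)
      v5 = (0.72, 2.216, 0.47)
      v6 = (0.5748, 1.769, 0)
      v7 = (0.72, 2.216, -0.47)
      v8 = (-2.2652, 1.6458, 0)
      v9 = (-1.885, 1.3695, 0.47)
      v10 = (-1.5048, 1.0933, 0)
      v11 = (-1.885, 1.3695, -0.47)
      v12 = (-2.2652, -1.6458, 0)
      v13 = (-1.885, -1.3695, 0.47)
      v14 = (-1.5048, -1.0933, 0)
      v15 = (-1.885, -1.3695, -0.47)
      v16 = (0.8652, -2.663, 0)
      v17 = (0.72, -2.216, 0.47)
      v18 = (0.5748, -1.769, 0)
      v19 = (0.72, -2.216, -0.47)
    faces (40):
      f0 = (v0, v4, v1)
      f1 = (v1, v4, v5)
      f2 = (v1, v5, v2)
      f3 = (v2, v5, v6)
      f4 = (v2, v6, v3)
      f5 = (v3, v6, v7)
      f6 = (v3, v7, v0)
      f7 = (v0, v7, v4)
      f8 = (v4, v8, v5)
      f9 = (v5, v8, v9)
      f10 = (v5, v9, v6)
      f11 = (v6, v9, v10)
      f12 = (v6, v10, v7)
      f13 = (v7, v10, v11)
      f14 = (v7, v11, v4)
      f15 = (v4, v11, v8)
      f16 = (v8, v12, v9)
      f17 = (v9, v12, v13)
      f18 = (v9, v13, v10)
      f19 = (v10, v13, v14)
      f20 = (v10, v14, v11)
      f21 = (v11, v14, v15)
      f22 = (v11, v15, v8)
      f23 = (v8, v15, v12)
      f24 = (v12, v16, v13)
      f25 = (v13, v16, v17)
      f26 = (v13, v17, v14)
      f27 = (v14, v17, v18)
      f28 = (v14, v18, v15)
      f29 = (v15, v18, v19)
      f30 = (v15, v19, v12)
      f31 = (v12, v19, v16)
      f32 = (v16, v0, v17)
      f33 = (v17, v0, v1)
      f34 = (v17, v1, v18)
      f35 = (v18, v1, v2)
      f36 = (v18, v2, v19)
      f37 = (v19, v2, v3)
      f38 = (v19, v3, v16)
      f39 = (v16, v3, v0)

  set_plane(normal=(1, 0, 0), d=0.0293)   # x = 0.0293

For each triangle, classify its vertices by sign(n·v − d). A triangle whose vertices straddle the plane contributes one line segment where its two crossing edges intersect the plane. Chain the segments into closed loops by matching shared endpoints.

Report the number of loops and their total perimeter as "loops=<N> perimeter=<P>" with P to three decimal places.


Straddling triangles (16 of 40):
  (v4,v8,v5) [+-+] → (0.0293, 2.39138, 0)–(0.0293, 2.08407, 0.361254)  len=0.4743
  (v5,v8,v9) [+--] → (0.0293, 2.08407, 0.361254)–(0.0293, 1.99156, 0.47)  len=0.1428
  (v5,v9,v6) [+-+] → (0.0293, 1.99156, 0.47)–(0.0293, 1.6804, 0.10423)  len=0.4802
  (v6,v9,v10) [+--] → (0.0293, 1.6804, 0.10423)–(0.0293, 1.59176, 0)  len=0.1368
  (v6,v10,v7) [+-+] → (0.0293, 1.59176, 0)–(0.0293, 1.86745, -0.324086)  len=0.4255
  (v7,v10,v11) [+--] → (0.0293, 1.86745, -0.324086)–(0.0293, 1.99156, -0.47)  len=0.1916
  (v7,v11,v4) [+-+] → (0.0293, 1.99156, -0.47)–(0.0293, 2.26985, -0.142853)  len=0.4295
  (v4,v11,v8) [+--] → (0.0293, 2.26985, -0.142853)–(0.0293, 2.39138, 0)  len=0.1876
  (v12,v16,v13) [-+-] → (0.0293, -2.39138, 0)–(0.0293, -2.26985, 0.142853)  len=0.1876
  (v13,v16,v17) [-++] → (0.0293, -2.26985, 0.142853)–(0.0293, -1.99156, 0.47)  len=0.4295
  (v13,v17,v14) [-+-] → (0.0293, -1.99156, 0.47)–(0.0293, -1.86745, 0.324086)  len=0.1916
  (v14,v17,v18) [-++] → (0.0293, -1.86745, 0.324086)–(0.0293, -1.59176, 0)  len=0.4255
  (v14,v18,v15) [-+-] → (0.0293, -1.59176, 0)–(0.0293, -1.6804, -0.10423)  len=0.1368
  (v15,v18,v19) [-++] → (0.0293, -1.6804, -0.10423)–(0.0293, -1.99156, -0.47)  len=0.4802
  (v15,v19,v12) [-+-] → (0.0293, -1.99156, -0.47)–(0.0293, -2.08407, -0.361254)  len=0.1428
  (v12,v19,v16) [-++] → (0.0293, -2.08407, -0.361254)–(0.0293, -2.39138, 0)  len=0.4743

Chained into 2 loop(s):
  loop 1: 8 segments, perimeter = 2.4682
  loop 2: 8 segments, perimeter = 2.4682
Total perimeter = 4.936

loops=2 perimeter=4.936


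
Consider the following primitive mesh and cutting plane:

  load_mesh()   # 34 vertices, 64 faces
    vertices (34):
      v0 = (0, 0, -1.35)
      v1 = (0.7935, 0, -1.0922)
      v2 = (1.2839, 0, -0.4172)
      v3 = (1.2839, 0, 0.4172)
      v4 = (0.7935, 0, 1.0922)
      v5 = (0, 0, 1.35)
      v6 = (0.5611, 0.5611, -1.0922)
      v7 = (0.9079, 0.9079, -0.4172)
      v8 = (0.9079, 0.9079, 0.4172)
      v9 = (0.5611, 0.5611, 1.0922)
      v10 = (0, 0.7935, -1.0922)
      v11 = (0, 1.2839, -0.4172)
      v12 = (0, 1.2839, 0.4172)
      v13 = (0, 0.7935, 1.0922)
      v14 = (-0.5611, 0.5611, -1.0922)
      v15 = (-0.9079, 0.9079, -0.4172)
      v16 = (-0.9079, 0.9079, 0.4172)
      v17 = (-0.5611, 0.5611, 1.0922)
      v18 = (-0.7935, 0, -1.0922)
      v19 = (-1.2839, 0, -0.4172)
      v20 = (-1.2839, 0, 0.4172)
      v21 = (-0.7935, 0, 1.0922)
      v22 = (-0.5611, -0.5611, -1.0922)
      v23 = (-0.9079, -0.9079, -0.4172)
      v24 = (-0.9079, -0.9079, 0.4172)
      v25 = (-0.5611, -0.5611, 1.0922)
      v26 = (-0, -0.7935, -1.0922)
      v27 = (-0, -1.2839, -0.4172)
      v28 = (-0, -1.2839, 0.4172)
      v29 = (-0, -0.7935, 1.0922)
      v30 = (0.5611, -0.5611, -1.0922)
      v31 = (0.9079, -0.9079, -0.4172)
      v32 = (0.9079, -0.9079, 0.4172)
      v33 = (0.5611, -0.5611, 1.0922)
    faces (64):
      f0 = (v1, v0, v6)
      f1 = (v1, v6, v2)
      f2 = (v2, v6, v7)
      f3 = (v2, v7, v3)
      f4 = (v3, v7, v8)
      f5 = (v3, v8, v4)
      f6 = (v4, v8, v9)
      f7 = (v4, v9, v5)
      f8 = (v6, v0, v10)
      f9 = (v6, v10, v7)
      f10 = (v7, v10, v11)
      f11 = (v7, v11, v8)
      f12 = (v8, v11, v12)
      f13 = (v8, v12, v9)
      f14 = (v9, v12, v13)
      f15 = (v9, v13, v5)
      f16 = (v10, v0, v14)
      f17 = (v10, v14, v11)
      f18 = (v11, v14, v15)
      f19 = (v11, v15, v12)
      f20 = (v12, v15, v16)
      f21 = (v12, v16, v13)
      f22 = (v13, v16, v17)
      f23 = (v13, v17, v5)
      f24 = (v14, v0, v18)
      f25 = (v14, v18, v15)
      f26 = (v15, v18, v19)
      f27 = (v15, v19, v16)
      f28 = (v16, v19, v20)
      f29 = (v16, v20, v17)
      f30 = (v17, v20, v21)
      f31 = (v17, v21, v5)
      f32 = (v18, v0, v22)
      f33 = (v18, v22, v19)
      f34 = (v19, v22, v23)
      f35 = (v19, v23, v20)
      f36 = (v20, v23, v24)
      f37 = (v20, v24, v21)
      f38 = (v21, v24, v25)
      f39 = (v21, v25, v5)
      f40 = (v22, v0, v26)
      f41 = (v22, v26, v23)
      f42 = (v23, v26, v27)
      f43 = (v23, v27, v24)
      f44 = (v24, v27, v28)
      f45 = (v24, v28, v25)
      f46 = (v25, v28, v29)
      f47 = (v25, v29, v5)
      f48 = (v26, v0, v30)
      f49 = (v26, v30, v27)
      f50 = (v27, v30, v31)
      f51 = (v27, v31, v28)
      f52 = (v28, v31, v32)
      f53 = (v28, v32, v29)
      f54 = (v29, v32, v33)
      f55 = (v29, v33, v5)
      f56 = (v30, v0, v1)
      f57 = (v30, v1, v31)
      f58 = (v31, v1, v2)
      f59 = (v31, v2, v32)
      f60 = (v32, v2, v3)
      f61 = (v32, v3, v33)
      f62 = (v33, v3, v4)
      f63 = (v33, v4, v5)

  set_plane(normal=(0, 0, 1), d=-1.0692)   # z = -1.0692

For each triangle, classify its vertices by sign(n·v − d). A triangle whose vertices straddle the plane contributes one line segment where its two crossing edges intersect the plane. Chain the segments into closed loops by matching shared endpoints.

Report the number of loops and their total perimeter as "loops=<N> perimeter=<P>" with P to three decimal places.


Straddling triangles (16 of 64):
  (v1,v6,v2) [--+] → (0.585729, 0.541981, -1.0692)–(0.81021, 0, -1.0692)  len=0.5866
  (v2,v6,v7) [+-+] → (0.585729, 0.541981, -1.0692)–(0.572917, 0.572917, -1.0692)  len=0.0335
  (v6,v10,v7) [--+] → (0.0309359, 0.797398, -1.0692)–(0.572917, 0.572917, -1.0692)  len=0.5866
  (v7,v10,v11) [+-+] → (0.0309359, 0.797398, -1.0692)–(0, 0.81021, -1.0692)  len=0.0335
  (v10,v14,v11) [--+] → (-0.541981, 0.585729, -1.0692)–(0, 0.81021, -1.0692)  len=0.5866
  (v11,v14,v15) [+-+] → (-0.541981, 0.585729, -1.0692)–(-0.572917, 0.572917, -1.0692)  len=0.0335
  (v14,v18,v15) [--+] → (-0.797398, 0.0309359, -1.0692)–(-0.572917, 0.572917, -1.0692)  len=0.5866
  (v15,v18,v19) [+-+] → (-0.797398, 0.0309359, -1.0692)–(-0.81021, 0, -1.0692)  len=0.0335
  (v18,v22,v19) [--+] → (-0.585729, -0.541981, -1.0692)–(-0.81021, 0, -1.0692)  len=0.5866
  (v19,v22,v23) [+-+] → (-0.585729, -0.541981, -1.0692)–(-0.572917, -0.572917, -1.0692)  len=0.0335
  (v22,v26,v23) [--+] → (-0.0309359, -0.797398, -1.0692)–(-0.572917, -0.572917, -1.0692)  len=0.5866
  (v23,v26,v27) [+-+] → (-0.0309359, -0.797398, -1.0692)–(0, -0.81021, -1.0692)  len=0.0335
  (v26,v30,v27) [--+] → (0.541981, -0.585729, -1.0692)–(0, -0.81021, -1.0692)  len=0.5866
  (v27,v30,v31) [+-+] → (0.541981, -0.585729, -1.0692)–(0.572917, -0.572917, -1.0692)  len=0.0335
  (v30,v1,v31) [--+] → (0.797398, -0.0309359, -1.0692)–(0.572917, -0.572917, -1.0692)  len=0.5866
  (v31,v1,v2) [+-+] → (0.797398, -0.0309359, -1.0692)–(0.81021, 0, -1.0692)  len=0.0335

Chained into 1 loop(s):
  loop 1: 16 segments, perimeter = 4.9609
Total perimeter = 4.961

loops=1 perimeter=4.961


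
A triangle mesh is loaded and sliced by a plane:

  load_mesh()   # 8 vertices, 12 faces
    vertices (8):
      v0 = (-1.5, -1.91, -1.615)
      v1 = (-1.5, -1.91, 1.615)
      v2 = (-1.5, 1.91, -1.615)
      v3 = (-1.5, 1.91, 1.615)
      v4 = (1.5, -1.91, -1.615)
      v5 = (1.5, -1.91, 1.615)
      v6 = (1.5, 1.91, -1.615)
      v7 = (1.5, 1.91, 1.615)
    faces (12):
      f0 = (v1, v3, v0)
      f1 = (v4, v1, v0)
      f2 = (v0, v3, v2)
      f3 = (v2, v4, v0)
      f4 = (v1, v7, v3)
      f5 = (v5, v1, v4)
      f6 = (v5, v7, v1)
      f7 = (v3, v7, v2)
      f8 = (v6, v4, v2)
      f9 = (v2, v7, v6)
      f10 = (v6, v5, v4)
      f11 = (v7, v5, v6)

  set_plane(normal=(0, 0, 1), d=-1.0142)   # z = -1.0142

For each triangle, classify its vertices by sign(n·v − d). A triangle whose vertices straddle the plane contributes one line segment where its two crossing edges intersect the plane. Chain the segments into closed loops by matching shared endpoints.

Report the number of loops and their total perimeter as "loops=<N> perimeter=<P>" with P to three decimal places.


loops=1 perimeter=13.640

Straddling triangles (8 of 12):
  (v1,v3,v0) [++-] → (-1.5, -1.19946, -1.0142)–(-1.5, -1.91, -1.0142)  len=0.7105
  (v4,v1,v0) [-+-] → (0.941981, -1.91, -1.0142)–(-1.5, -1.91, -1.0142)  len=2.4420
  (v0,v3,v2) [-+-] → (-1.5, -1.19946, -1.0142)–(-1.5, 1.91, -1.0142)  len=3.1095
  (v5,v1,v4) [++-] → (0.941981, -1.91, -1.0142)–(1.5, -1.91, -1.0142)  len=0.5580
  (v3,v7,v2) [++-] → (-0.941981, 1.91, -1.0142)–(-1.5, 1.91, -1.0142)  len=0.5580
  (v2,v7,v6) [-+-] → (-0.941981, 1.91, -1.0142)–(1.5, 1.91, -1.0142)  len=2.4420
  (v6,v5,v4) [-+-] → (1.5, 1.19946, -1.0142)–(1.5, -1.91, -1.0142)  len=3.1095
  (v7,v5,v6) [++-] → (1.5, 1.19946, -1.0142)–(1.5, 1.91, -1.0142)  len=0.7105

Chained into 1 loop(s):
  loop 1: 8 segments, perimeter = 13.6400
Total perimeter = 13.640


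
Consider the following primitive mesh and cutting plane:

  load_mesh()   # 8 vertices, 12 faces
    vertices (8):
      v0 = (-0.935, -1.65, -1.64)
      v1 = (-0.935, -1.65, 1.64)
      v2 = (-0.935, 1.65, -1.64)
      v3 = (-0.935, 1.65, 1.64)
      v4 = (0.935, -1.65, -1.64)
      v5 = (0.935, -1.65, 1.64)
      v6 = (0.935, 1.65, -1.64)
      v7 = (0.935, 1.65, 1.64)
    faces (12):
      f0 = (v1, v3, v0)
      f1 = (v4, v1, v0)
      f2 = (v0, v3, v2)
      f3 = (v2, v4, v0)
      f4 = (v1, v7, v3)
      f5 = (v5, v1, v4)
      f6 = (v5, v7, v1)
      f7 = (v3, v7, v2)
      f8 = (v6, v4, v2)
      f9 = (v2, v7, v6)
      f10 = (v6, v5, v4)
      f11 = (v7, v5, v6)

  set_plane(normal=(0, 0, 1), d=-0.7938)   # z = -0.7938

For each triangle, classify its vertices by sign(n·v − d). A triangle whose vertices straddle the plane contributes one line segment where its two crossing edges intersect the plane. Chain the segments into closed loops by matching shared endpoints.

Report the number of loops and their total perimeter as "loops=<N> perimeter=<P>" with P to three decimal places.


loops=1 perimeter=10.340

Straddling triangles (8 of 12):
  (v1,v3,v0) [++-] → (-0.935, -0.79864, -0.7938)–(-0.935, -1.65, -0.7938)  len=0.8514
  (v4,v1,v0) [-+-] → (0.452563, -1.65, -0.7938)–(-0.935, -1.65, -0.7938)  len=1.3876
  (v0,v3,v2) [-+-] → (-0.935, -0.79864, -0.7938)–(-0.935, 1.65, -0.7938)  len=2.4486
  (v5,v1,v4) [++-] → (0.452563, -1.65, -0.7938)–(0.935, -1.65, -0.7938)  len=0.4824
  (v3,v7,v2) [++-] → (-0.452563, 1.65, -0.7938)–(-0.935, 1.65, -0.7938)  len=0.4824
  (v2,v7,v6) [-+-] → (-0.452563, 1.65, -0.7938)–(0.935, 1.65, -0.7938)  len=1.3876
  (v6,v5,v4) [-+-] → (0.935, 0.79864, -0.7938)–(0.935, -1.65, -0.7938)  len=2.4486
  (v7,v5,v6) [++-] → (0.935, 0.79864, -0.7938)–(0.935, 1.65, -0.7938)  len=0.8514

Chained into 1 loop(s):
  loop 1: 8 segments, perimeter = 10.3400
Total perimeter = 10.340


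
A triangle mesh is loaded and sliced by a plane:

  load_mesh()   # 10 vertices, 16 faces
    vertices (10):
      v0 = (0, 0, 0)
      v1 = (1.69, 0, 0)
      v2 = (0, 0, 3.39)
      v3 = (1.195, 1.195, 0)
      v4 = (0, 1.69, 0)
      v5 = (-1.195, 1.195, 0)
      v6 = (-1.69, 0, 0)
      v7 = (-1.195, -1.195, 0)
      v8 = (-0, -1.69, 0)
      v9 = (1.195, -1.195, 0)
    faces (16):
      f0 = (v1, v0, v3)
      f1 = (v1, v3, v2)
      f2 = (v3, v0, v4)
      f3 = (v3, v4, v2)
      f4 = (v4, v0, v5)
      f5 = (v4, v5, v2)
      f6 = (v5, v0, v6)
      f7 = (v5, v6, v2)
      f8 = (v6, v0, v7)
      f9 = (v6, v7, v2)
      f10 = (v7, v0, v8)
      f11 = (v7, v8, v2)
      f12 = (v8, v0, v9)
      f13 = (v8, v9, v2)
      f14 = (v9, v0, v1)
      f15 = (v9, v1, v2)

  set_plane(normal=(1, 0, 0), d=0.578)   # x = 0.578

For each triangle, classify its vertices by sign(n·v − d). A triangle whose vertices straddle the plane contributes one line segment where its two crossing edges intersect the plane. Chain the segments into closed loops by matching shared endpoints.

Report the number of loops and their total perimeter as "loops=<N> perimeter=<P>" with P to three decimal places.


Straddling triangles (8 of 16):
  (v1,v0,v3) [+-+] → (0.578, 0, 0)–(0.578, 0.578, 0)  len=0.5780
  (v1,v3,v2) [++-] → (0.578, 0.578, 1.75032)–(0.578, 0, 2.23058)  len=0.7515
  (v3,v0,v4) [+--] → (0.578, 0.578, 0)–(0.578, 1.45058, 0)  len=0.8726
  (v3,v4,v2) [+--] → (0.578, 1.45058, 0)–(0.578, 0.578, 1.75032)  len=1.9558
  (v8,v0,v9) [--+] → (0.578, -0.578, 0)–(0.578, -1.45058, 0)  len=0.8726
  (v8,v9,v2) [-+-] → (0.578, -1.45058, 0)–(0.578, -0.578, 1.75032)  len=1.9558
  (v9,v0,v1) [+-+] → (0.578, -0.578, 0)–(0.578, 0, 0)  len=0.5780
  (v9,v1,v2) [++-] → (0.578, 0, 2.23058)–(0.578, -0.578, 1.75032)  len=0.7515

Chained into 1 loop(s):
  loop 1: 8 segments, perimeter = 8.3157
Total perimeter = 8.316

loops=1 perimeter=8.316


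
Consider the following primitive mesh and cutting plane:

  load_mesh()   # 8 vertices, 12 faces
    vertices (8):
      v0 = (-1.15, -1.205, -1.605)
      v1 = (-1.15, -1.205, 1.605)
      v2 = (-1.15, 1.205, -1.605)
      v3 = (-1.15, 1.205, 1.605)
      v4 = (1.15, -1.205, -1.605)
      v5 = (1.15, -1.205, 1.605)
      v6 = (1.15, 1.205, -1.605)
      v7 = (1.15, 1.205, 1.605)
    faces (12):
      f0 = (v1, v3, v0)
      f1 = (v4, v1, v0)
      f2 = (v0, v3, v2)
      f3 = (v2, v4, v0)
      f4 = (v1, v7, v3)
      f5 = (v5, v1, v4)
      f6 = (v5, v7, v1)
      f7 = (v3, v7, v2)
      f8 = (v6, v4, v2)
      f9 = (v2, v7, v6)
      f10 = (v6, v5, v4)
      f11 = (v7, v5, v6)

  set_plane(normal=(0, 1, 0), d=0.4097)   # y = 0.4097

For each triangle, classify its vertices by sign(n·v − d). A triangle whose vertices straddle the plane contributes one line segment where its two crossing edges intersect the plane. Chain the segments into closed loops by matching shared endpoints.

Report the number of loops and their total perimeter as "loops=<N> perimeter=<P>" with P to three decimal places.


loops=1 perimeter=11.020

Straddling triangles (8 of 12):
  (v1,v3,v0) [-+-] → (-1.15, 0.4097, 1.605)–(-1.15, 0.4097, 0.5457)  len=1.0593
  (v0,v3,v2) [-++] → (-1.15, 0.4097, 0.5457)–(-1.15, 0.4097, -1.605)  len=2.1507
  (v2,v4,v0) [+--] → (-0.391, 0.4097, -1.605)–(-1.15, 0.4097, -1.605)  len=0.7590
  (v1,v7,v3) [-++] → (0.391, 0.4097, 1.605)–(-1.15, 0.4097, 1.605)  len=1.5410
  (v5,v7,v1) [-+-] → (1.15, 0.4097, 1.605)–(0.391, 0.4097, 1.605)  len=0.7590
  (v6,v4,v2) [+-+] → (1.15, 0.4097, -1.605)–(-0.391, 0.4097, -1.605)  len=1.5410
  (v6,v5,v4) [+--] → (1.15, 0.4097, -0.5457)–(1.15, 0.4097, -1.605)  len=1.0593
  (v7,v5,v6) [+-+] → (1.15, 0.4097, 1.605)–(1.15, 0.4097, -0.5457)  len=2.1507

Chained into 1 loop(s):
  loop 1: 8 segments, perimeter = 11.0200
Total perimeter = 11.020
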